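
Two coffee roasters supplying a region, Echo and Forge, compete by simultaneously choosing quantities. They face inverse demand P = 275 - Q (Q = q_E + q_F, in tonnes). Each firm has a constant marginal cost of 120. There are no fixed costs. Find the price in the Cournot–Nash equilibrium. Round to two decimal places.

A representative firm's profit is π_i = q_i(275 - Q) - 120q_i.
First-order condition (treating rivals' output as given): 155 - 2q_i - q_j = 0.
By symmetry each firm produces the same amount; substituting q_j = q_i yields q_i = 155/3.
Total output Q = 310/3, so price P = 275 - 310/3 = 515/3.

171.67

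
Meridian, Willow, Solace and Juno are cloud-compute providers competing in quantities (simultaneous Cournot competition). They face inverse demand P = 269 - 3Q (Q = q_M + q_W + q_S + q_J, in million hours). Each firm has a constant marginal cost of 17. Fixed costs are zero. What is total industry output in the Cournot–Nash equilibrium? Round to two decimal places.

A representative firm's profit is π_i = q_i(269 - 3Q) - 17q_i.
Setting ∂π_i/∂q_i = 0 with rivals' quantities fixed: 252 - 6q_i - 3·Σ_{j≠i} q_j = 0.
By symmetry each firm produces the same amount; substituting Σ_{j≠i} q_j = 3q_i yields q_i = 252/15 = 84/5.
Total output Q = 84/5 + 84/5 + 84/5 + 84/5 = 336/5.

67.20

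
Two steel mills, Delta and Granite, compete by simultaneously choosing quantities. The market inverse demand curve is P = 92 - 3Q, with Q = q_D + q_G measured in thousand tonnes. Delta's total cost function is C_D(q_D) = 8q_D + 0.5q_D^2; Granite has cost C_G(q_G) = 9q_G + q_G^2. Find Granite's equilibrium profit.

Delta's profit: π_D = (92 - 3Q)q_D - (8q_D + (1/2)q_D²). Setting ∂π_D/∂q_D = 0: 84 - 7q_D - 3(q_G) = 0.
Granite's first-order condition: 83 - 8q_G - 3(q_D) = 0.
So q_D = (84 - 3q_G)/7 and q_G = (83 - 3q_D)/8.
Substituting one into the other gives q_D = 9 and q_G = 7.
Price P = 92 - 3·16 = 44.
Granite's profit: 44·7 - 9·7 - 7² = 196.

196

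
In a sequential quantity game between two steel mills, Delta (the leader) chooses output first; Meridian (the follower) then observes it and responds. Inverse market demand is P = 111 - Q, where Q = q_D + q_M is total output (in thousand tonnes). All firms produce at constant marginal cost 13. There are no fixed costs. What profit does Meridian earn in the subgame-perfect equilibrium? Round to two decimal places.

The follower Meridian best-responds to any q_D: π_M = (111 - Q)q_M - 13q_M.
∂π_M/∂q_M = 98 - q_D - 2q_M = 0 gives the reaction function q_M = (98 - q_D)/2.
Delta substitutes q_M(q_D) into its own profit: π_D = q_D(111 - q_D - (98 - q_D)/2) - 13q_D = (62 - (1/2)q_D)q_D - 13q_D.
Leader FOC: 49 - q_D = 0, so q_D = 49.
Then q_M = (98 - 49)/2 = 49/2.
Price P = 111 - 147/2 = 75/2.
Meridian's profit: (75/2 - 13)·(49/2) = 600.2500.

600.25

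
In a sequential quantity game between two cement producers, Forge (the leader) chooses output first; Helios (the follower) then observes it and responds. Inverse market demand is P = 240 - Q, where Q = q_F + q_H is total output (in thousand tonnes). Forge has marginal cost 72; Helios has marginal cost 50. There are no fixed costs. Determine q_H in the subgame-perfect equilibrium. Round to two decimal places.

58.50

Solve by backward induction. Given q_F, the follower Helios maximises π_H = (240 - q_F - q_H)q_H - 50q_H.
Setting the follower's marginal profit to zero, 190 - q_F - 2q_H = 0, i.e. q_H = (190 - q_F)/2.
The leader anticipates this reaction. Substituting into P = 240 - Q gives P = 145 - (1/2)q_F, so π_F = (145 - (1/2)q_F)q_F - 72q_F.
The leader's first-order condition 73 - q_F = 0 yields q_F = 73.
Then q_H = (190 - 73)/2 = 117/2.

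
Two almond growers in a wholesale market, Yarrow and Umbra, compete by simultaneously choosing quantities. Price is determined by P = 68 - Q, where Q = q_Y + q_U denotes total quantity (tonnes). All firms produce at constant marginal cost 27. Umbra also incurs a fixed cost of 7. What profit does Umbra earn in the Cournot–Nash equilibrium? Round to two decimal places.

Each firm earns π_i = (68 - Q)q_i - 27q_i.
First-order condition (treating rivals' output as given): 41 - 2q_i - q_j = 0.
By symmetry each firm produces the same amount; substituting q_j = q_i yields q_i = 41/3.
Price P = 68 - 82/3 = 122/3.
Umbra's profit: (122/3 - 27)·(41/3) - 7 = 1618/9.

179.78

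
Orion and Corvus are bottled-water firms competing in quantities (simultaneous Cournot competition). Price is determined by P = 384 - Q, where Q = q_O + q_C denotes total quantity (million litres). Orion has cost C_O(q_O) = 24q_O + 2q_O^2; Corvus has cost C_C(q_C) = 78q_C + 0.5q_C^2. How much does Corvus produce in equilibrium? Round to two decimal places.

Orion's profit: π_O = (384 - Q)q_O - (24q_O + 2q_O²). Setting ∂π_O/∂q_O = 0: 360 - 6q_O - (q_C) = 0.
Corvus's first-order condition: 306 - 3q_C - (q_O) = 0.
So q_O = (360 - q_C)/6 and q_C = (306 - q_O)/3.
Solving the pair: q_O = 774/17, q_C = 1476/17.

86.82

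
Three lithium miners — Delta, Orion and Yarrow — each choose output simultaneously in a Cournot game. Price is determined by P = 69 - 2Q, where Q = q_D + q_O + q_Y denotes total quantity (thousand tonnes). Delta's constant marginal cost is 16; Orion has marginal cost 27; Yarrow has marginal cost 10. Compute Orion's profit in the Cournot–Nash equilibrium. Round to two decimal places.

Delta's profit: π_D = (69 - 2Q)q_D - (16q_D). Setting ∂π_D/∂q_D = 0: 53 - 4q_D - 2(q_O + q_Y) = 0.
Orion's profit: π_O = (69 - 2Q)q_O - (27q_O). Setting ∂π_O/∂q_O = 0: 42 - 4q_O - 2(q_D + q_Y) = 0.
Yarrow's profit: π_Y = (69 - 2Q)q_Y - (10q_Y). Setting ∂π_Y/∂q_Y = 0: 59 - 4q_Y - 2(q_D + q_O) = 0.
Adding the 3 first-order conditions: 154 − 8Q = 0, so Q = 77/4.
Back-substituting: q_D = (53 − 77/2)/2 = 29/4, q_O = (42 − 77/2)/2 = 7/4, q_Y = (59 − 77/2)/2 = 41/4.
Price P = 69 - 2·(77/4) = 61/2.
Orion's profit: (61/2 - 27)·(7/4) = 49/8.

6.13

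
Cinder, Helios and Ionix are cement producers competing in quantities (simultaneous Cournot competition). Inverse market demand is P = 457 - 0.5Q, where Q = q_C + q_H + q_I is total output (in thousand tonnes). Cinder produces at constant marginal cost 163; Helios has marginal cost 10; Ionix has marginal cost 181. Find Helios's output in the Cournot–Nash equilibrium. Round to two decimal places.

Cinder's profit: π_C = (457 - 0.5Q)q_C - (163q_C). Setting ∂π_C/∂q_C = 0: 294 - q_C - (1/2)(q_H + q_I) = 0.
Helios's profit: π_H = (457 - 0.5Q)q_H - (10q_H). Setting ∂π_H/∂q_H = 0: 447 - q_H - (1/2)(q_C + q_I) = 0.
Ionix's profit: π_I = (457 - 0.5Q)q_I - (181q_I). Setting ∂π_I/∂q_I = 0: 276 - q_I - (1/2)(q_C + q_H) = 0.
Adding the 3 conditions: 1017 − Q − Q = 0, i.e. Q = 1017/2.
Back-substituting: q_C = (294 − 1017/4)/(1/2) = 159/2, q_H = (447 − 1017/4)/(1/2) = 771/2, q_I = (276 − 1017/4)/(1/2) = 87/2.

385.50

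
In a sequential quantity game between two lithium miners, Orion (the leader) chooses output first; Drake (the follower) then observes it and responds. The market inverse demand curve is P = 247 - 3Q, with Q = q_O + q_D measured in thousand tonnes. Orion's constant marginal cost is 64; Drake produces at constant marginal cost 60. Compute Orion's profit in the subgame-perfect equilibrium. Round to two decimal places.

1335.04

Solve by backward induction. Given q_O, the follower Drake maximises π_D = (247 - 3q_O - 3q_D)q_D - 60q_D.
Setting the follower's marginal profit to zero, 187 - 3q_O - 6q_D = 0, i.e. q_D = (187 - 3q_O)/6.
The leader anticipates this reaction. Substituting into P = 247 - 3Q gives P = 307/2 - (3/2)q_O, so π_O = (307/2 - (3/2)q_O)q_O - 64q_O.
The leader's first-order condition 179/2 - 3q_O = 0 yields q_O = 179/6.
Then q_D = (187 - 3·(179/6))/6 = 65/4.
Price P = 247 - 3·(553/12) = 435/4.
Orion's profit: (435/4 - 64)·(179/6) = 1335.0417.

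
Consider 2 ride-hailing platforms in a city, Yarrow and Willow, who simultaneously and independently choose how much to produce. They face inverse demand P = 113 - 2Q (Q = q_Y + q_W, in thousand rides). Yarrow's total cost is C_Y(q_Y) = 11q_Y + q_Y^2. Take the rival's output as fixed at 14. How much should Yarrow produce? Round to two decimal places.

12.33

With the rival's output fixed at 14, Yarrow's profit is π_Y = (113 - 2·14 - 2q_Y)q_Y - (11q_Y + q_Y²) = (85 - 2q_Y)q_Y - (11q_Y + q_Y²).
∂π_Y/∂q_Y = 74 - 6q_Y = 0, so q_Y = 37/3.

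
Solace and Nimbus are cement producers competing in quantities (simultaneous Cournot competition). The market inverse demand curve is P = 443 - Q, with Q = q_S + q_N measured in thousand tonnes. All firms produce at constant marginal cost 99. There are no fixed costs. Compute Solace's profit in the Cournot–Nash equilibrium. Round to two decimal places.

Each firm earns π_i = (443 - Q)q_i - 99q_i.
Setting ∂π_i/∂q_i = 0 with rivals' quantities fixed: 344 - 2q_i - q_j = 0.
With identical firms every q_j equals q_i, so q_j = q_i and 344 = 3q_i, giving q_i = 344/3.
Price P = 443 - 688/3 = 641/3.
Solace's profit: (641/3 - 99)·(344/3) = 13148.4444.

13148.44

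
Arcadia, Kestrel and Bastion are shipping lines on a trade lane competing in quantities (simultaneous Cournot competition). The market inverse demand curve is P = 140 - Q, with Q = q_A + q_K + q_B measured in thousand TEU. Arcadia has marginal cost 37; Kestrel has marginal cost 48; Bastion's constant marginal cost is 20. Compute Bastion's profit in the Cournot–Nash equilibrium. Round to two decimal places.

Arcadia's profit: π_A = (140 - Q)q_A - (37q_A). Setting ∂π_A/∂q_A = 0: 103 - 2q_A - (q_K + q_B) = 0.
Kestrel's first-order condition: 92 - 2q_K - (q_A + q_B) = 0.
Bastion's first-order condition: 120 - 2q_B - (q_A + q_K) = 0.
Summing all 3 equations gives 315 − 4Q = 0, hence Q = 315/4.
Back-substituting: q_A = (103 − 315/4) = 97/4, q_K = (92 − 315/4) = 53/4, q_B = (120 − 315/4) = 165/4.
Price P = 140 - 315/4 = 245/4.
Bastion's profit: (245/4 - 20)·(165/4) = 1701.5625.

1701.56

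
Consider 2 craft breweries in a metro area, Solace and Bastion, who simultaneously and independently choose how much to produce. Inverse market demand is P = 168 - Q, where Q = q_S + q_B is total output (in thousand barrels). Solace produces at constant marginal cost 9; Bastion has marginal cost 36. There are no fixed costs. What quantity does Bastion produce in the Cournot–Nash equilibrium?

35

Solace's profit: π_S = (168 - Q)q_S - (9q_S). Setting ∂π_S/∂q_S = 0: 159 - 2q_S - (q_B) = 0.
Bastion's profit: π_B = (168 - Q)q_B - (36q_B). Setting ∂π_B/∂q_B = 0: 132 - 2q_B - (q_S) = 0.
So q_S = (159 - q_B)/2 and q_B = (132 - q_S)/2.
Solving the pair: q_S = 62, q_B = 35.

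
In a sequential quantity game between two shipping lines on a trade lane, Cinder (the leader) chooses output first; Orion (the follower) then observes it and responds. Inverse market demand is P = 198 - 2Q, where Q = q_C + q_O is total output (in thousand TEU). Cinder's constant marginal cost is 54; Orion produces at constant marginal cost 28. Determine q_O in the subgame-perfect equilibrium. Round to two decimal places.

27.75

The follower Orion best-responds to any q_C: π_O = (198 - 2Q)q_O - 28q_O.
∂π_O/∂q_O = 170 - 2q_C - 4q_O = 0 gives the reaction function q_O = (170 - 2q_C)/4.
The leader anticipates this reaction. Substituting into P = 198 - 2Q gives P = 113 - q_C, so π_C = (113 - q_C)q_C - 54q_C.
Leader FOC: 59 - 2q_C = 0, so q_C = 59/2.
Then q_O = (170 - 2·(59/2))/4 = 111/4.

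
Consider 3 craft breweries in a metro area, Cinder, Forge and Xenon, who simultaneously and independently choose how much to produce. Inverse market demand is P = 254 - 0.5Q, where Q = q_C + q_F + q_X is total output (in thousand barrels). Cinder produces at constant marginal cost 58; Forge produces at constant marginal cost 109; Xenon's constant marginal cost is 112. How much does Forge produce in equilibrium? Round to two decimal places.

48.50

Cinder's profit: π_C = (254 - 0.5Q)q_C - (58q_C). Setting ∂π_C/∂q_C = 0: 196 - q_C - (1/2)(q_F + q_X) = 0.
Forge's first-order condition: 145 - q_F - (1/2)(q_C + q_X) = 0.
Xenon's profit: π_X = (254 - 0.5Q)q_X - (112q_X). Setting ∂π_X/∂q_X = 0: 142 - q_X - (1/2)(q_C + q_F) = 0.
Summing all 3 equations gives 483 − 2Q = 0, hence Q = 483/2.
Back-substituting: q_C = (196 − 483/4)/(1/2) = 301/2, q_F = (145 − 483/4)/(1/2) = 97/2, q_X = (142 − 483/4)/(1/2) = 85/2.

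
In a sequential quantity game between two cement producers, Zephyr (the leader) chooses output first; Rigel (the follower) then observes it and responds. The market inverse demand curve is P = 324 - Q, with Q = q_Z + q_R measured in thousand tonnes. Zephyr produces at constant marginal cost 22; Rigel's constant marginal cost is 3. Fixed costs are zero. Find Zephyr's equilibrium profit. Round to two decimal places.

The follower Rigel best-responds to any q_Z: π_R = (324 - Q)q_R - 3q_R.
Setting the follower's marginal profit to zero, 321 - q_Z - 2q_R = 0, i.e. q_R = (321 - q_Z)/2.
Zephyr substitutes q_R(q_Z) into its own profit: π_Z = q_Z(324 - q_Z - (321 - q_Z)/2) - 22q_Z = (327/2 - (1/2)q_Z)q_Z - 22q_Z.
Maximising: ∂π_Z/∂q_Z = 283/2 - q_Z = 0, giving q_Z = 283/2.
Then q_R = (321 - 283/2)/2 = 359/4.
Price P = 324 - 925/4 = 371/4.
Zephyr's profit: (371/4 - 22)·(283/2) = 10011.1250.

10011.13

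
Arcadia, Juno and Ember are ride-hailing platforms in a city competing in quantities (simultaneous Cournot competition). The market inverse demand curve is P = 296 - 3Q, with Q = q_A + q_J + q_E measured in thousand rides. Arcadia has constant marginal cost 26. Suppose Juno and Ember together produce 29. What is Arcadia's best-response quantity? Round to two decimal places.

With rivals' combined output fixed at 29, Arcadia's profit is π_A = (296 - 3·29 - 3q_A)q_A - (26q_A) = (209 - 3q_A)q_A - (26q_A).
∂π_A/∂q_A = 183 - 6q_A = 0, so q_A = 61/2.

30.50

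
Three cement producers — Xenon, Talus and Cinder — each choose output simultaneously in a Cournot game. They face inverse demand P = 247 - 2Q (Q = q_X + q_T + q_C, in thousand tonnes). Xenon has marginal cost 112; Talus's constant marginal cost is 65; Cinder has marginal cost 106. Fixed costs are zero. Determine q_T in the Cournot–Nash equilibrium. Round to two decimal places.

33.75

Xenon's profit: π_X = (247 - 2Q)q_X - (112q_X). Setting ∂π_X/∂q_X = 0: 135 - 4q_X - 2(q_T + q_C) = 0.
Talus's first-order condition: 182 - 4q_T - 2(q_X + q_C) = 0.
Cinder's profit: π_C = (247 - 2Q)q_C - (106q_C). Setting ∂π_C/∂q_C = 0: 141 - 4q_C - 2(q_X + q_T) = 0.
Adding the 3 first-order conditions: 458 − 8Q = 0, so Q = 229/4.
Back-substituting: q_X = (135 − 229/2)/2 = 41/4, q_T = (182 − 229/2)/2 = 135/4, q_C = (141 − 229/2)/2 = 53/4.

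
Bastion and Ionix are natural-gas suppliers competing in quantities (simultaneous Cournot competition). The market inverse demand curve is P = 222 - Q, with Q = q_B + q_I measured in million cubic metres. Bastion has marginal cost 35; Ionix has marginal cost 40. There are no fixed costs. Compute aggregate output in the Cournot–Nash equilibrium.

123

Bastion's profit: π_B = (222 - Q)q_B - (35q_B). Setting ∂π_B/∂q_B = 0: 187 - 2q_B - (q_I) = 0.
Ionix's first-order condition: 182 - 2q_I - (q_B) = 0.
Rearranging gives the reaction functions q_B = (187 - q_I)/2 and q_I = (182 - q_B)/2.
Substituting one into the other gives q_B = 64 and q_I = 59.
Total output Q = 64 + 59 = 123.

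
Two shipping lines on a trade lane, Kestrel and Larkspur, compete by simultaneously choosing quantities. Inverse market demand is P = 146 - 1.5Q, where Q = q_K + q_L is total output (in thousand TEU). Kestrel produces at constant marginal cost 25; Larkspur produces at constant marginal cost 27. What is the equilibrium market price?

Kestrel's profit: π_K = (146 - 1.5Q)q_K - (25q_K). Setting ∂π_K/∂q_K = 0: 121 - 3q_K - (3/2)(q_L) = 0.
Larkspur's first-order condition: 119 - 3q_L - (3/2)(q_K) = 0.
Rearranging gives the reaction functions q_K = (121 - (3/2)q_L)/3 and q_L = (119 - (3/2)q_K)/3.
Solving the pair: q_K = 82/3, q_L = 26.
Total output Q = 160/3, so price P = 146 - (3/2)·(160/3) = 66.

66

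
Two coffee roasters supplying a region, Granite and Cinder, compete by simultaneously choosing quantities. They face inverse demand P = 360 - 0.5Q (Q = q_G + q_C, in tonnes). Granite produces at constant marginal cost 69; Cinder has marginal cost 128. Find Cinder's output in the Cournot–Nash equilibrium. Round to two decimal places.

115.33

Granite's profit: π_G = (360 - 0.5Q)q_G - (69q_G). Setting ∂π_G/∂q_G = 0: 291 - q_G - (1/2)(q_C) = 0.
Cinder's first-order condition: 232 - q_C - (1/2)(q_G) = 0.
Rearranging gives the reaction functions q_G = (291 - (1/2)q_C) and q_C = (232 - (1/2)q_G).
Substituting one into the other gives q_G = 700/3 and q_C = 346/3.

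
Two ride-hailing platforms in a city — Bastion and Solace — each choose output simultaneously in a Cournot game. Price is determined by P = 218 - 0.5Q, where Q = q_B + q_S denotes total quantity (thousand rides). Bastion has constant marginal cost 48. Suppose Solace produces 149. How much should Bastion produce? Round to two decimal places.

With the rival's output fixed at 149, Bastion's profit is π_B = (218 - (1/2)·149 - (1/2)q_B)q_B - (48q_B) = (287/2 - (1/2)q_B)q_B - (48q_B).
∂π_B/∂q_B = 191/2 - q_B = 0, so q_B = 191/2.

95.50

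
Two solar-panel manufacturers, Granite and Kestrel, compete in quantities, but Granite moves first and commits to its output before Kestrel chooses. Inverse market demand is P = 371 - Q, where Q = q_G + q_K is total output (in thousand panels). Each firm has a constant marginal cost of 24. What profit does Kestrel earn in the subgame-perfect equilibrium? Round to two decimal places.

Solve by backward induction. Given q_G, the follower Kestrel maximises π_K = (371 - q_G - q_K)q_K - 24q_K.
∂π_K/∂q_K = 347 - q_G - 2q_K = 0 gives the reaction function q_K = (347 - q_G)/2.
Granite substitutes q_K(q_G) into its own profit: π_G = q_G(371 - q_G - (347 - q_G)/2) - 24q_G = (395/2 - (1/2)q_G)q_G - 24q_G.
The leader's first-order condition 347/2 - q_G = 0 yields q_G = 347/2.
Then q_K = (347 - 347/2)/2 = 347/4.
Price P = 371 - 1041/4 = 443/4.
Kestrel's profit: (443/4 - 24)·(347/4) = 7525.5625.

7525.56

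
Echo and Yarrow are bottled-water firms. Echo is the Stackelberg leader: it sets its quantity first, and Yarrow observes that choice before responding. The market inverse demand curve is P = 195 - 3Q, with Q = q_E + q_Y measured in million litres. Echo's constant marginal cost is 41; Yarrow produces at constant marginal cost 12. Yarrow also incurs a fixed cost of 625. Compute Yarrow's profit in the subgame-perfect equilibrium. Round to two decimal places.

585.02

Solve by backward induction. Given q_E, the follower Yarrow maximises π_Y = (195 - 3q_E - 3q_Y)q_Y - 12q_Y.
Setting the follower's marginal profit to zero, 183 - 3q_E - 6q_Y = 0, i.e. q_Y = (183 - 3q_E)/6.
The leader anticipates this reaction. Substituting into P = 195 - 3Q gives P = 207/2 - (3/2)q_E, so π_E = (207/2 - (3/2)q_E)q_E - 41q_E.
The leader's first-order condition 125/2 - 3q_E = 0 yields q_E = 125/6.
Then q_Y = (183 - 3·(125/6))/6 = 241/12.
Price P = 195 - 3·(491/12) = 289/4.
Yarrow's profit: (289/4 - 12)·(241/12) - 625 = 585.0208.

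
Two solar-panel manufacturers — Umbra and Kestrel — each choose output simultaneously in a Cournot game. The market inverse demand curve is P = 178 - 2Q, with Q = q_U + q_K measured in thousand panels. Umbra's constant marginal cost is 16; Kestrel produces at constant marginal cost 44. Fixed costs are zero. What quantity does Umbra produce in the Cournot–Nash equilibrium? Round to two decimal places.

31.67

Umbra's profit: π_U = (178 - 2Q)q_U - (16q_U). Setting ∂π_U/∂q_U = 0: 162 - 4q_U - 2(q_K) = 0.
Kestrel's first-order condition: 134 - 4q_K - 2(q_U) = 0.
So q_U = (162 - 2q_K)/4 and q_K = (134 - 2q_U)/4.
Solving the pair: q_U = 95/3, q_K = 53/3.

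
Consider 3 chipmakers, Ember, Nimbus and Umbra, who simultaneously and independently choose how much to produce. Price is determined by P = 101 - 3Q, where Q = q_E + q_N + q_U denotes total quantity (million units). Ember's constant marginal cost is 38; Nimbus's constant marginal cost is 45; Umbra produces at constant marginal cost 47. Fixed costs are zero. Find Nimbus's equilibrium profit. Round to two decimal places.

Ember's profit: π_E = (101 - 3Q)q_E - (38q_E). Setting ∂π_E/∂q_E = 0: 63 - 6q_E - 3(q_N + q_U) = 0.
Nimbus's first-order condition: 56 - 6q_N - 3(q_E + q_U) = 0.
Umbra's first-order condition: 54 - 6q_U - 3(q_E + q_N) = 0.
Adding the 3 first-order conditions: 173 − 12Q = 0, so Q = 173/12.
Back-substituting: q_E = (63 − 173/4)/3 = 79/12, q_N = (56 − 173/4)/3 = 17/4, q_U = (54 − 173/4)/3 = 43/12.
Price P = 101 - 3·(173/12) = 231/4.
Nimbus's profit: (231/4 - 45)·(17/4) = 867/16.

54.19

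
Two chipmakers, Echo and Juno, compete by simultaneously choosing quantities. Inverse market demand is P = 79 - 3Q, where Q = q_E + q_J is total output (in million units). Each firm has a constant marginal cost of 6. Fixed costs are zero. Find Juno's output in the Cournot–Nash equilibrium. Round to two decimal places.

8.11

Each firm earns π_i = (79 - 3Q)q_i - 6q_i.
First-order condition (treating rivals' output as given): 73 - 6q_i - 3q_j = 0.
With identical firms every q_j equals q_i, so q_j = q_i and 73 = 9q_i, giving q_i = 73/9.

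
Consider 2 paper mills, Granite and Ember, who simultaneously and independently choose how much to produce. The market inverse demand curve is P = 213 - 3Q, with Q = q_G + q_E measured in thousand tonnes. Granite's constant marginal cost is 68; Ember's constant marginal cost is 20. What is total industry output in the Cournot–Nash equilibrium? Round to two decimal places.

37.56

Granite's profit: π_G = (213 - 3Q)q_G - (68q_G). Setting ∂π_G/∂q_G = 0: 145 - 6q_G - 3(q_E) = 0.
Ember's profit: π_E = (213 - 3Q)q_E - (20q_E). Setting ∂π_E/∂q_E = 0: 193 - 6q_E - 3(q_G) = 0.
So q_G = (145 - 3q_E)/6 and q_E = (193 - 3q_G)/6.
Solving the pair: q_G = 97/9, q_E = 241/9.
Total output Q = 97/9 + 241/9 = 338/9.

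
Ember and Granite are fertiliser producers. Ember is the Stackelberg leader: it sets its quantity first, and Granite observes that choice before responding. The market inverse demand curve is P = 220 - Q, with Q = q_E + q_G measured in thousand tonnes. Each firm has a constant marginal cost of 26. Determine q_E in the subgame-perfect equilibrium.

97

Solve by backward induction. Given q_E, the follower Granite maximises π_G = (220 - q_E - q_G)q_G - 26q_G.
Follower FOC: 194 - q_E - 2q_G = 0, so q_G(q_E) = (194 - q_E)/2.
Ember substitutes q_G(q_E) into its own profit: π_E = q_E(220 - q_E - (194 - q_E)/2) - 26q_E = (123 - (1/2)q_E)q_E - 26q_E.
The leader's first-order condition 97 - q_E = 0 yields q_E = 97.
Then q_G = (194 - 97)/2 = 97/2.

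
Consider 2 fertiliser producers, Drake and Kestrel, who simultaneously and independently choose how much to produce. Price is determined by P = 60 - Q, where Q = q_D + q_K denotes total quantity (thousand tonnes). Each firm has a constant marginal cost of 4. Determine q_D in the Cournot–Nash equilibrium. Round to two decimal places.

18.67

A representative firm's profit is π_i = q_i(60 - Q) - 4q_i.
Setting ∂π_i/∂q_i = 0 with rivals' quantities fixed: 56 - 2q_i - q_j = 0.
By symmetry each firm produces the same amount; substituting q_j = q_i yields q_i = 56/3.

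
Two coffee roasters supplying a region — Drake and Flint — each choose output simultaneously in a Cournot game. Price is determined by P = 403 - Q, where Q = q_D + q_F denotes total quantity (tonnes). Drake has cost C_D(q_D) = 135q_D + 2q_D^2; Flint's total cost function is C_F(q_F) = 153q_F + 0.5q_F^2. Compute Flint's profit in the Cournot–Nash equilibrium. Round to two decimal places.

Drake's profit: π_D = (403 - Q)q_D - (135q_D + 2q_D²). Setting ∂π_D/∂q_D = 0: 268 - 6q_D - (q_F) = 0.
Flint's first-order condition: 250 - 3q_F - (q_D) = 0.
So q_D = (268 - q_F)/6 and q_F = (250 - q_D)/3.
Substituting one into the other gives q_D = 554/17 and q_F = 1232/17.
Price P = 403 - 1786/17 = 297.9412.
Flint's profit: 297.9412·(1232/17) - 153·(1232/17) - (1/2)(1232/17)² = 7877.9792.

7877.98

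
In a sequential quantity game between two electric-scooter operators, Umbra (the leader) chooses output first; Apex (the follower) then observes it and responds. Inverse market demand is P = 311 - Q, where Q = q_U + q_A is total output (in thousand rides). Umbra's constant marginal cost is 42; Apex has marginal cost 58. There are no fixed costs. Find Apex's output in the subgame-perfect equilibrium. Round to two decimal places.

Solve by backward induction. Given q_U, the follower Apex maximises π_A = (311 - q_U - q_A)q_A - 58q_A.
Setting the follower's marginal profit to zero, 253 - q_U - 2q_A = 0, i.e. q_A = (253 - q_U)/2.
The leader anticipates this reaction. Substituting into P = 311 - Q gives P = 369/2 - (1/2)q_U, so π_U = (369/2 - (1/2)q_U)q_U - 42q_U.
Leader FOC: 285/2 - q_U = 0, so q_U = 285/2.
Then q_A = (253 - 285/2)/2 = 221/4.

55.25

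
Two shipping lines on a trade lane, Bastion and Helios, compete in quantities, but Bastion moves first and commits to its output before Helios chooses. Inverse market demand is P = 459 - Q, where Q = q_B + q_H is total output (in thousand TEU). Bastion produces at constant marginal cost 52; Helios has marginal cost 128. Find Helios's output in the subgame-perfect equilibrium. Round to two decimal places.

44.75

Solve by backward induction. Given q_B, the follower Helios maximises π_H = (459 - q_B - q_H)q_H - 128q_H.
Setting the follower's marginal profit to zero, 331 - q_B - 2q_H = 0, i.e. q_H = (331 - q_B)/2.
The leader anticipates this reaction. Substituting into P = 459 - Q gives P = 587/2 - (1/2)q_B, so π_B = (587/2 - (1/2)q_B)q_B - 52q_B.
The leader's first-order condition 483/2 - q_B = 0 yields q_B = 483/2.
Then q_H = (331 - 483/2)/2 = 179/4.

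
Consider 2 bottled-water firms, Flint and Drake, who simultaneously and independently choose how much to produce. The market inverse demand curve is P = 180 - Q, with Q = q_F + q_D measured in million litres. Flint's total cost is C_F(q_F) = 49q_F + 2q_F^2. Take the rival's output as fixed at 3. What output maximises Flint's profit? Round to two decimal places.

21.33

With the rival's output fixed at 3, Flint's profit is π_F = (180 - 3 - q_F)q_F - (49q_F + 2q_F²) = (177 - q_F)q_F - (49q_F + 2q_F²).
∂π_F/∂q_F = 128 - 6q_F = 0, so q_F = 64/3.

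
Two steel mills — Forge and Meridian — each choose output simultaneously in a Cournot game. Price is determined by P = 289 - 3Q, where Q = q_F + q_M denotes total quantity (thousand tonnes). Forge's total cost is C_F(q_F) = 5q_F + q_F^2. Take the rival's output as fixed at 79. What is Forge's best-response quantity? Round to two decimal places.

With the rival's output fixed at 79, Forge's profit is π_F = (289 - 3·79 - 3q_F)q_F - (5q_F + q_F²) = (52 - 3q_F)q_F - (5q_F + q_F²).
∂π_F/∂q_F = 47 - 8q_F = 0, so q_F = 47/8.

5.88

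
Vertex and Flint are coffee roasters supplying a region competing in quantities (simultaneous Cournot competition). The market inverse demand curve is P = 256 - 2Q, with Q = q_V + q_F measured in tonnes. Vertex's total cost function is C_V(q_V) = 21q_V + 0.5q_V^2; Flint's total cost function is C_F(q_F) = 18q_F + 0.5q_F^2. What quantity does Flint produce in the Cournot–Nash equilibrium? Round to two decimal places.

34.29

Vertex's profit: π_V = (256 - 2Q)q_V - (21q_V + (1/2)q_V²). Setting ∂π_V/∂q_V = 0: 235 - 5q_V - 2(q_F) = 0.
Flint's profit: π_F = (256 - 2Q)q_F - (18q_F + (1/2)q_F²). Setting ∂π_F/∂q_F = 0: 238 - 5q_F - 2(q_V) = 0.
Best responses: q_V = (235 - 2q_F)/5, q_F = (238 - 2q_V)/5.
Solving the pair: q_V = 233/7, q_F = 240/7.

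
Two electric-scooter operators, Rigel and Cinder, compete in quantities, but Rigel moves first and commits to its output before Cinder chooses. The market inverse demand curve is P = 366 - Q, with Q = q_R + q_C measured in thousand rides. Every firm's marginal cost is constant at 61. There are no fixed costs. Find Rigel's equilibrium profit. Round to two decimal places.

11628.13

Solve by backward induction. Given q_R, the follower Cinder maximises π_C = (366 - q_R - q_C)q_C - 61q_C.
Setting the follower's marginal profit to zero, 305 - q_R - 2q_C = 0, i.e. q_C = (305 - q_R)/2.
The leader anticipates this reaction. Substituting into P = 366 - Q gives P = 427/2 - (1/2)q_R, so π_R = (427/2 - (1/2)q_R)q_R - 61q_R.
The leader's first-order condition 305/2 - q_R = 0 yields q_R = 305/2.
Then q_C = (305 - 305/2)/2 = 305/4.
Price P = 366 - 915/4 = 549/4.
Rigel's profit: (549/4 - 61)·(305/2) = 11628.1250.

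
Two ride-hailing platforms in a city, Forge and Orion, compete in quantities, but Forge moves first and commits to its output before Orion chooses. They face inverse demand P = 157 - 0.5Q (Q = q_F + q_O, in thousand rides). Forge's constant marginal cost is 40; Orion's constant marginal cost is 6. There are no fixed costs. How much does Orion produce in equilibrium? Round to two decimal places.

The follower Orion best-responds to any q_F: π_O = (157 - 0.5Q)q_O - 6q_O.
Follower FOC: 151 - (1/2)q_F - q_O = 0, so q_O(q_F) = (151 - (1/2)q_F).
The leader anticipates this reaction. Substituting into P = 157 - 0.5Q gives P = 163/2 - (1/4)q_F, so π_F = (163/2 - (1/4)q_F)q_F - 40q_F.
The leader's first-order condition 83/2 - (1/2)q_F = 0 yields q_F = 83.
Then q_O = (151 - (1/2)·83) = 219/2.

109.50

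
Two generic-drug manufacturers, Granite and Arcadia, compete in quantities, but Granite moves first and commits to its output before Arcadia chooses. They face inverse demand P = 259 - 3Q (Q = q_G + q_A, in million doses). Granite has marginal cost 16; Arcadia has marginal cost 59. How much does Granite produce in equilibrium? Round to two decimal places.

Solve by backward induction. Given q_G, the follower Arcadia maximises π_A = (259 - 3q_G - 3q_A)q_A - 59q_A.
Follower FOC: 200 - 3q_G - 6q_A = 0, so q_A(q_G) = (200 - 3q_G)/6.
Granite substitutes q_A(q_G) into its own profit: π_G = q_G(259 - 3q_G - (200 - 3q_G)/2) - 16q_G = (159 - (3/2)q_G)q_G - 16q_G.
The leader's first-order condition 143 - 3q_G = 0 yields q_G = 143/3.
Then q_A = (200 - 3·(143/3))/6 = 19/2.

47.67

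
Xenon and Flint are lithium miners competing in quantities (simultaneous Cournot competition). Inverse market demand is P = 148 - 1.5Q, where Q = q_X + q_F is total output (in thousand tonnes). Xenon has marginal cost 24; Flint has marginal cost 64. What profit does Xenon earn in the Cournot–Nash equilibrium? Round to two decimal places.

Xenon's profit: π_X = (148 - 1.5Q)q_X - (24q_X). Setting ∂π_X/∂q_X = 0: 124 - 3q_X - (3/2)(q_F) = 0.
Flint's profit: π_F = (148 - 1.5Q)q_F - (64q_F). Setting ∂π_F/∂q_F = 0: 84 - 3q_F - (3/2)(q_X) = 0.
Best responses: q_X = (124 - (3/2)q_F)/3, q_F = (84 - (3/2)q_X)/3.
Solving the pair: q_X = 328/9, q_F = 88/9.
Price P = 148 - (3/2)·(416/9) = 236/3.
Xenon's profit: (236/3 - 24)·(328/9) = 1992.2963.

1992.30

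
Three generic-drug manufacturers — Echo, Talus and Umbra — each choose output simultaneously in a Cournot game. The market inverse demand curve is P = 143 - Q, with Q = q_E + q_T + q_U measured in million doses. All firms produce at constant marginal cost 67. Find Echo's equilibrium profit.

361

A representative firm's profit is π_i = q_i(143 - Q) - 67q_i.
Setting ∂π_i/∂q_i = 0 with rivals' quantities fixed: 76 - 2q_i - Σ_{j≠i} q_j = 0.
With identical firms every q_j equals q_i, so Σ_{j≠i} q_j = 2q_i and 76 = 4q_i, giving q_i = 19.
Price P = 143 - 57 = 86.
Echo's profit: (86 - 67)·19 = 361.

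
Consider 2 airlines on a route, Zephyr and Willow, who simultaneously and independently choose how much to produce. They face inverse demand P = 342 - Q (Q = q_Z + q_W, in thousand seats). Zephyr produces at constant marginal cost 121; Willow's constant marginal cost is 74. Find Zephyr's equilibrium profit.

Zephyr's profit: π_Z = (342 - Q)q_Z - (121q_Z). Setting ∂π_Z/∂q_Z = 0: 221 - 2q_Z - (q_W) = 0.
Willow's first-order condition: 268 - 2q_W - (q_Z) = 0.
So q_Z = (221 - q_W)/2 and q_W = (268 - q_Z)/2.
Substituting one into the other gives q_Z = 58 and q_W = 105.
Price P = 342 - 163 = 179.
Zephyr's profit: (179 - 121)·58 = 3364.

3364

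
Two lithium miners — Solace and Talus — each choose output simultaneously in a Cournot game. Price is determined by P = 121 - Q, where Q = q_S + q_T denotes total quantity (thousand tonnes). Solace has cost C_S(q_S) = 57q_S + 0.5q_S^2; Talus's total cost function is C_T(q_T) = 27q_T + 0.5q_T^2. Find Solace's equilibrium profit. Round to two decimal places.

225.09

Solace's profit: π_S = (121 - Q)q_S - (57q_S + (1/2)q_S²). Setting ∂π_S/∂q_S = 0: 64 - 3q_S - (q_T) = 0.
Talus's profit: π_T = (121 - Q)q_T - (27q_T + (1/2)q_T²). Setting ∂π_T/∂q_T = 0: 94 - 3q_T - (q_S) = 0.
So q_S = (64 - q_T)/3 and q_T = (94 - q_S)/3.
Substituting one into the other gives q_S = 49/4 and q_T = 109/4.
Price P = 121 - 79/2 = 163/2.
Solace's profit: (163/2)·(49/4) - 57·(49/4) - (1/2)(49/4)² = 225.0938.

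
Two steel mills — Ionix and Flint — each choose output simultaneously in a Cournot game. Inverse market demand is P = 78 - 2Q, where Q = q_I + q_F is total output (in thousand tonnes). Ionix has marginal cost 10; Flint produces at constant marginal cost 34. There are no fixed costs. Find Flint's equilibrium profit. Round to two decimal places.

Ionix's profit: π_I = (78 - 2Q)q_I - (10q_I). Setting ∂π_I/∂q_I = 0: 68 - 4q_I - 2(q_F) = 0.
Flint's profit: π_F = (78 - 2Q)q_F - (34q_F). Setting ∂π_F/∂q_F = 0: 44 - 4q_F - 2(q_I) = 0.
Best responses: q_I = (68 - 2q_F)/4, q_F = (44 - 2q_I)/4.
Solving the pair: q_I = 46/3, q_F = 10/3.
Price P = 78 - 2·(56/3) = 122/3.
Flint's profit: (122/3 - 34)·(10/3) = 200/9.

22.22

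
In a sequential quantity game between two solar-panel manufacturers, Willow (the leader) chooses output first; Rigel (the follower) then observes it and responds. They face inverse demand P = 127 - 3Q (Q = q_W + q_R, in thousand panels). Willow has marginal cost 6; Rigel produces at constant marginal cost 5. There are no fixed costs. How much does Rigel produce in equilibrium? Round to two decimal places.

10.33

Solve by backward induction. Given q_W, the follower Rigel maximises π_R = (127 - 3q_W - 3q_R)q_R - 5q_R.
Follower FOC: 122 - 3q_W - 6q_R = 0, so q_R(q_W) = (122 - 3q_W)/6.
The leader anticipates this reaction. Substituting into P = 127 - 3Q gives P = 66 - (3/2)q_W, so π_W = (66 - (3/2)q_W)q_W - 6q_W.
Maximising: ∂π_W/∂q_W = 60 - 3q_W = 0, giving q_W = 20.
Then q_R = (122 - 3·20)/6 = 31/3.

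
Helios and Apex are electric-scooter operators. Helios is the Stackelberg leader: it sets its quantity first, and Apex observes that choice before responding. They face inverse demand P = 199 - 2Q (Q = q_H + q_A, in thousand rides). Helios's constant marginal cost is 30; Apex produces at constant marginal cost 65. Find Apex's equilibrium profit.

The follower Apex best-responds to any q_H: π_A = (199 - 2Q)q_A - 65q_A.
Setting the follower's marginal profit to zero, 134 - 2q_H - 4q_A = 0, i.e. q_A = (134 - 2q_H)/4.
The leader anticipates this reaction. Substituting into P = 199 - 2Q gives P = 132 - q_H, so π_H = (132 - q_H)q_H - 30q_H.
Maximising: ∂π_H/∂q_H = 102 - 2q_H = 0, giving q_H = 51.
Then q_A = (134 - 2·51)/4 = 8.
Price P = 199 - 2·59 = 81.
Apex's profit: (81 - 65)·8 = 128.

128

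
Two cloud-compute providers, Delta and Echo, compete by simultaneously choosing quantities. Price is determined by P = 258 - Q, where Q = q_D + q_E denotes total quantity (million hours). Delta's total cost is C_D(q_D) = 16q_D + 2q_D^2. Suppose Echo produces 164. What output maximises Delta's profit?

With the rival's output fixed at 164, Delta's profit is π_D = (258 - 164 - q_D)q_D - (16q_D + 2q_D²) = (94 - q_D)q_D - (16q_D + 2q_D²).
∂π_D/∂q_D = 78 - 6q_D = 0, so q_D = 13.

13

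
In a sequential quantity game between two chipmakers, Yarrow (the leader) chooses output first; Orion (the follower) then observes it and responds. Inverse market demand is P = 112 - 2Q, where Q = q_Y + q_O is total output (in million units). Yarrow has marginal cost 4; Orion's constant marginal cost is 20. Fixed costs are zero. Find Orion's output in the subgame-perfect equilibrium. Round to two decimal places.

The follower Orion best-responds to any q_Y: π_O = (112 - 2Q)q_O - 20q_O.
Setting the follower's marginal profit to zero, 92 - 2q_Y - 4q_O = 0, i.e. q_O = (92 - 2q_Y)/4.
The leader anticipates this reaction. Substituting into P = 112 - 2Q gives P = 66 - q_Y, so π_Y = (66 - q_Y)q_Y - 4q_Y.
Leader FOC: 62 - 2q_Y = 0, so q_Y = 31.
Then q_O = (92 - 2·31)/4 = 15/2.

7.50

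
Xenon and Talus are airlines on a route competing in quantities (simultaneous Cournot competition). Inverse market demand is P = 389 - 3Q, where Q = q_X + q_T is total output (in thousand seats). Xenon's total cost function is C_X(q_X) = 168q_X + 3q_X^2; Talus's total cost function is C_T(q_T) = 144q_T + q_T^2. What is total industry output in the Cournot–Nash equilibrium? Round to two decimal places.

Xenon's profit: π_X = (389 - 3Q)q_X - (168q_X + 3q_X²). Setting ∂π_X/∂q_X = 0: 221 - 12q_X - 3(q_T) = 0.
Talus's profit: π_T = (389 - 3Q)q_T - (144q_T + q_T²). Setting ∂π_T/∂q_T = 0: 245 - 8q_T - 3(q_X) = 0.
Rearranging gives the reaction functions q_X = (221 - 3q_T)/12 and q_T = (245 - 3q_X)/8.
Substituting one into the other gives q_X = 1033/87 and q_T = 759/29.
Total output Q = 1033/87 + 759/29 = 38.0460.

38.05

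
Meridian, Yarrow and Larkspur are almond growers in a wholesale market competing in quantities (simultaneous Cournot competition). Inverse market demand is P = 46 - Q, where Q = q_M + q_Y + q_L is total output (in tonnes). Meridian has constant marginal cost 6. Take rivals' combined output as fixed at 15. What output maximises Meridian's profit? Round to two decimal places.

With rivals' combined output fixed at 15, Meridian's profit is π_M = (46 - 15 - q_M)q_M - (6q_M) = (31 - q_M)q_M - (6q_M).
∂π_M/∂q_M = 25 - 2q_M = 0, so q_M = 25/2.

12.50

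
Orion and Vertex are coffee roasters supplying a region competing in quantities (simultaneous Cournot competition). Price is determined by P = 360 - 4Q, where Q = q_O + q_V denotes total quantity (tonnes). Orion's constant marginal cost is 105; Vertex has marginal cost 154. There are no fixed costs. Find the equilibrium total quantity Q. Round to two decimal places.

Orion's profit: π_O = (360 - 4Q)q_O - (105q_O). Setting ∂π_O/∂q_O = 0: 255 - 8q_O - 4(q_V) = 0.
Vertex's first-order condition: 206 - 8q_V - 4(q_O) = 0.
So q_O = (255 - 4q_V)/8 and q_V = (206 - 4q_O)/8.
Solving the pair: q_O = 76/3, q_V = 157/12.
Total output Q = 76/3 + 157/12 = 461/12.

38.42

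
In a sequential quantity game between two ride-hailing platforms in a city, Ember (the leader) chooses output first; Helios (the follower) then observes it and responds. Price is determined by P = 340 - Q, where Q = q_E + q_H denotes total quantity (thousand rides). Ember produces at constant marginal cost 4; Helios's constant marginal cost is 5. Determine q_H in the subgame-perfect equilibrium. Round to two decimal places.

Solve by backward induction. Given q_E, the follower Helios maximises π_H = (340 - q_E - q_H)q_H - 5q_H.
Setting the follower's marginal profit to zero, 335 - q_E - 2q_H = 0, i.e. q_H = (335 - q_E)/2.
The leader anticipates this reaction. Substituting into P = 340 - Q gives P = 345/2 - (1/2)q_E, so π_E = (345/2 - (1/2)q_E)q_E - 4q_E.
The leader's first-order condition 337/2 - q_E = 0 yields q_E = 337/2.
Then q_H = (335 - 337/2)/2 = 333/4.

83.25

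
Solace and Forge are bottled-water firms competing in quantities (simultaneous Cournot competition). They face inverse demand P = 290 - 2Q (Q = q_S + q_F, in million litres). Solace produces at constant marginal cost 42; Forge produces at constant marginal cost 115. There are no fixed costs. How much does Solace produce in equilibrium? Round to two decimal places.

Solace's profit: π_S = (290 - 2Q)q_S - (42q_S). Setting ∂π_S/∂q_S = 0: 248 - 4q_S - 2(q_F) = 0.
Forge's first-order condition: 175 - 4q_F - 2(q_S) = 0.
Rearranging gives the reaction functions q_S = (248 - 2q_F)/4 and q_F = (175 - 2q_S)/4.
Solving the pair: q_S = 107/2, q_F = 17.

53.50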